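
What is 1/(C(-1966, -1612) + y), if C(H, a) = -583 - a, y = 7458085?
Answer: 1/7459114 ≈ 1.3406e-7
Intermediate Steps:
1/(C(-1966, -1612) + y) = 1/((-583 - 1*(-1612)) + 7458085) = 1/((-583 + 1612) + 7458085) = 1/(1029 + 7458085) = 1/7459114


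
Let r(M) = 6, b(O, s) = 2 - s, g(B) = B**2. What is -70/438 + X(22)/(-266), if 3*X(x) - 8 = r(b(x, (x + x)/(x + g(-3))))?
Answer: -246/1387 ≈ -0.17736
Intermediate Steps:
X(x) = 14/3 (X(x) = 8/3 + (1/3)*6 = 8/3 + 2 = 14/3)
-70/438 + X(22)/(-266) = -70/438 + (14/3)/(-266) = -70*1/438 + (14/3)*(-1/266) = -35/219 - 1/57 = -246/1387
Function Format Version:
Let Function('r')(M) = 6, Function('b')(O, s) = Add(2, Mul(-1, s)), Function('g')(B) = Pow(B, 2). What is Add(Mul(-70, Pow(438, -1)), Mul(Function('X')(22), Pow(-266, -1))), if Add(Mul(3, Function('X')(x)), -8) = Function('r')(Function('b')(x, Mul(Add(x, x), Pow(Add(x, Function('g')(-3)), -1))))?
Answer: Rational(-246, 1387) ≈ -0.17736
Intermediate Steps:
Function('X')(x) = Rational(14, 3) (Function('X')(x) = Add(Rational(8, 3), Mul(Rational(1, 3), 6)) = Add(Rational(8, 3), 2) = Rational(14, 3))
Add(Mul(-70, Pow(438, -1)), Mul(Function('X')(22), Pow(-266, -1))) = Add(Mul(-70, Pow(438, -1)), Mul(Rational(14, 3), Pow(-266, -1))) = Add(Mul(-70, Rational(1, 438)), Mul(Rational(14, 3), Rational(-1, 266))) = Add(Rational(-35, 219), Rational(-1, 57)) = Rational(-246, 1387)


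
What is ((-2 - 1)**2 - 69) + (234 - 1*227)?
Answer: -53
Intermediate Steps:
((-2 - 1)**2 - 69) + (234 - 1*227) = ((-3)**2 - 69) + (234 - 227) = (9 - 69) + 7 = -60 + 7 = -53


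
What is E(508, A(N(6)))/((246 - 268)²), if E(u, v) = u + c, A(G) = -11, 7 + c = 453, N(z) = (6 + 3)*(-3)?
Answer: 477/242 ≈ 1.9711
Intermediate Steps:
N(z) = -27 (N(z) = 9*(-3) = -27)
c = 446 (c = -7 + 453 = 446)
E(u, v) = 446 + u (E(u, v) = u + 446 = 446 + u)
E(508, A(N(6)))/((246 - 268)²) = (446 + 508)/((246 - 268)²) = 954/((-22)²) = 954/484 = 954*(1/484) = 477/242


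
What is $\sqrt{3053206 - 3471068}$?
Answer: $i \sqrt{417862} \approx 646.42 i$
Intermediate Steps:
$\sqrt{3053206 - 3471068} = \sqrt{-417862} = i \sqrt{417862}$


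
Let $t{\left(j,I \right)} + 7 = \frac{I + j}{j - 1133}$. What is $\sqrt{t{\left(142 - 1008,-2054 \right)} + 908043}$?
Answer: $\frac{2 \sqrt{907129650279}}{1999} \approx 952.91$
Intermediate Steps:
$t{\left(j,I \right)} = -7 + \frac{I + j}{-1133 + j}$ ($t{\left(j,I \right)} = -7 + \frac{I + j}{j - 1133} = -7 + \frac{I + j}{-1133 + j}$)
$\sqrt{t{\left(142 - 1008,-2054 \right)} + 908043} = \sqrt{\frac{7931 - 2054 - 6 \left(142 - 1008\right)}{-1133 + \left(142 - 1008\right)} + 908043} = \sqrt{\frac{7931 - 2054 - -5196}{-1133 - 866} + 908043} = \sqrt{\frac{7931 - 2054 + 5196}{-1999} + 908043} = \sqrt{\left(- \frac{1}{1999}\right) 11073 + 908043} = \sqrt{- \frac{11073}{1999} + 908043} = \sqrt{\frac{1815166884}{1999}} = \frac{2 \sqrt{907129650279}}{1999}$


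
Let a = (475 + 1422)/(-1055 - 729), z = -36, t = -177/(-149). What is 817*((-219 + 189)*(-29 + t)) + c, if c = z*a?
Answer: 45302514117/66454 ≈ 6.8171e+5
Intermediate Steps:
t = 177/149 (t = -177*(-1/149) = 177/149 ≈ 1.1879)
a = -1897/1784 (a = 1897/(-1784) = 1897*(-1/1784) = -1897/1784 ≈ -1.0633)
c = 17073/446 (c = -36*(-1897/1784) = 17073/446 ≈ 38.280)
817*((-219 + 189)*(-29 + t)) + c = 817*((-219 + 189)*(-29 + 177/149)) + 17073/446 = 817*(-30*(-4144/149)) + 17073/446 = 817*(124320/149) + 17073/446 = 101569440/149 + 17073/446 = 45302514117/66454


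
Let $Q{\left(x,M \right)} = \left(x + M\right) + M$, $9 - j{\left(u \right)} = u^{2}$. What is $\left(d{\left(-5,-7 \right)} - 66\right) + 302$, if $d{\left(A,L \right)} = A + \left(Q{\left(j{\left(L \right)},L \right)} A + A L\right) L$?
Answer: $-1904$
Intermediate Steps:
$j{\left(u \right)} = 9 - u^{2}$
$Q{\left(x,M \right)} = x + 2 M$ ($Q{\left(x,M \right)} = \left(M + x\right) + M = x + 2 M$)
$d{\left(A,L \right)} = A + L \left(A L + A \left(9 - L^{2} + 2 L\right)\right)$ ($d{\left(A,L \right)} = A + \left(\left(\left(9 - L^{2}\right) + 2 L\right) A + A L\right) L = A + \left(\left(9 - L^{2} + 2 L\right) A + A L\right) L = A + \left(A \left(9 - L^{2} + 2 L\right) + A L\right) L = A + \left(A L + A \left(9 - L^{2} + 2 L\right)\right) L = A + L \left(A L + A \left(9 - L^{2} + 2 L\right)\right)$)
$\left(d{\left(-5,-7 \right)} - 66\right) + 302 = \left(- 5 \left(1 - \left(-7\right)^{3} + 3 \left(-7\right)^{2} + 9 \left(-7\right)\right) - 66\right) + 302 = \left(- 5 \left(1 - -343 + 3 \cdot 49 - 63\right) - 66\right) + 302 = \left(- 5 \left(1 + 343 + 147 - 63\right) - 66\right) + 302 = \left(\left(-5\right) 428 - 66\right) + 302 = \left(-2140 - 66\right) + 302 = -2206 + 302 = -1904$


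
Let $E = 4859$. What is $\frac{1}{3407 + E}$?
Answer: $\frac{1}{8266} \approx 0.00012098$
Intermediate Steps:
$\frac{1}{3407 + E} = \frac{1}{3407 + 4859} = \frac{1}{8266}$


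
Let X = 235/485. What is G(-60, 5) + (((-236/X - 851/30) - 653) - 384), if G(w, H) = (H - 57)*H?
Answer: -2555527/1410 ≈ -1812.4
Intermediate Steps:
X = 47/97 (X = 235*(1/485) = 47/97 ≈ 0.48454)
G(w, H) = H*(-57 + H) (G(w, H) = (-57 + H)*H = H*(-57 + H))
G(-60, 5) + (((-236/X - 851/30) - 653) - 384) = 5*(-57 + 5) + (((-236/47/97 - 851/30) - 653) - 384) = 5*(-52) + (((-236*97/47 - 851*1/30) - 653) - 384) = -260 + (((-22892/47 - 851/30) - 653) - 384) = -260 + ((-726757/1410 - 653) - 384) = -260 + (-1647487/1410 - 384) = -260 - 2188927/1410 = -2555527/1410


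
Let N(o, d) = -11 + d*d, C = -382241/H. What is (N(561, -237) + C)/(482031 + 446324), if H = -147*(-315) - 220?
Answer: 2587659189/42783240175 ≈ 0.060483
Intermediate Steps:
H = 46085 (H = 46305 - 220 = 46085)
C = -382241/46085 ≈ -8.2943
N(o, d) = -11 + d²
(N(561, -237) + C)/(482031 + 446324) = ((-11 + (-237)²) - 382241/46085)/(482031 + 446324) = ((-11 + 56169) - 382241/46085)/928355 = (56158 - 382241/46085)*(1/928355) = (2587659189/46085)*(1/928355) = 2587659189/42783240175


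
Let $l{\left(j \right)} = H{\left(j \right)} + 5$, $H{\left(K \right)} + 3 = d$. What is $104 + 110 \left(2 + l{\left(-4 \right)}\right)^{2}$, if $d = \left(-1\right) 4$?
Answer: $104$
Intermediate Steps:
$d = -4$
$H{\left(K \right)} = -7$ ($H{\left(K \right)} = -3 - 4 = -7$)
$l{\left(j \right)} = -2$ ($l{\left(j \right)} = -7 + 5 = -2$)
$104 + 110 \left(2 + l{\left(-4 \right)}\right)^{2} = 104 + 110 \left(2 - 2\right)^{2} = 104 + 110 \cdot 0^{2} = 104 + 110 \cdot 0 = 104 + 0 = 104$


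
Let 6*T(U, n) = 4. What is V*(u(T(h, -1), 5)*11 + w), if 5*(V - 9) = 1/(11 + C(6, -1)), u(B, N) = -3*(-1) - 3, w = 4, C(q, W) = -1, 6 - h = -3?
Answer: 902/25 ≈ 36.080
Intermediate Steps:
h = 9 (h = 6 - 1*(-3) = 6 + 3 = 9)
T(U, n) = 2/3 (T(U, n) = (1/6)*4 = 2/3)
u(B, N) = 0 (u(B, N) = 3 - 3 = 0)
V = 451/50 (V = 9 + 1/(5*(11 - 1)) = 9 + (1/5)/10 = 9 + (1/5)*(1/10) = 9 + 1/50 = 451/50 ≈ 9.0200)
V*(u(T(h, -1), 5)*11 + w) = 451*(0*11 + 4)/50 = 451*(0 + 4)/50 = (451/50)*4 = 902/25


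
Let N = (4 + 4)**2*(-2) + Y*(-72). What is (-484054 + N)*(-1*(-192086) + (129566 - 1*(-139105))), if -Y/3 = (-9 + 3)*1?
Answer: -223687386846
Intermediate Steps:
Y = 18 (Y = -3*(-9 + 3) = -(-18) = -3*(-6) = 18)
N = -1424 (N = (4 + 4)**2*(-2) + 18*(-72) = 8**2*(-2) - 1296 = 64*(-2) - 1296 = -128 - 1296 = -1424)
(-484054 + N)*(-1*(-192086) + (129566 - 1*(-139105))) = (-484054 - 1424)*(-1*(-192086) + (129566 - 1*(-139105))) = -485478*(192086 + (129566 + 139105)) = -485478*(192086 + 268671) = -485478*460757 = -223687386846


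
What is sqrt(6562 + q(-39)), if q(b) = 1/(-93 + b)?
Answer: sqrt(28584039)/66 ≈ 81.006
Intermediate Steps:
sqrt(6562 + q(-39)) = sqrt(6562 + 1/(-93 - 39)) = sqrt(6562 + 1/(-132)) = sqrt(6562 - 1/132) = sqrt(866183/132) = sqrt(28584039)/66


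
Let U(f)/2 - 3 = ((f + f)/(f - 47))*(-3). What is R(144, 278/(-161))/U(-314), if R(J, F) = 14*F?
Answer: 100358/18423 ≈ 5.4474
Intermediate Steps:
U(f) = 6 - 12*f/(-47 + f) (U(f) = 6 + 2*(((f + f)/(f - 47))*(-3)) = 6 + 2*(((2*f)/(-47 + f))*(-3)) = 6 + 2*((2*f/(-47 + f))*(-3)) = 6 + 2*(-6*f/(-47 + f)) = 6 - 12*f/(-47 + f))
R(144, 278/(-161))/U(-314) = (14*(278/(-161)))/((6*(-47 - 1*(-314))/(-47 - 314))) = (14*(278*(-1/161)))/((6*(-47 + 314)/(-361))) = (14*(-278/161))/((6*(-1/361)*267)) = -556/(23*(-1602/361)) = -556/23*(-361/1602) = 100358/18423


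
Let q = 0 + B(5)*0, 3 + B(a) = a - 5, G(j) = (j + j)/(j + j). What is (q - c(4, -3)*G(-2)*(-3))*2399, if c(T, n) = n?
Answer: -21591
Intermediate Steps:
G(j) = 1 (G(j) = (2*j)/((2*j)) = (2*j)*(1/(2*j)) = 1)
B(a) = -8 + a (B(a) = -3 + (a - 5) = -3 + (-5 + a) = -8 + a)
q = 0 (q = 0 + (-8 + 5)*0 = 0 - 3*0 = 0 + 0 = 0)
(q - c(4, -3)*G(-2)*(-3))*2399 = (0 - (-3*1)*(-3))*2399 = (0 - (-3)*(-3))*2399 = (0 - 1*9)*2399 = (0 - 9)*2399 = -9*2399 = -21591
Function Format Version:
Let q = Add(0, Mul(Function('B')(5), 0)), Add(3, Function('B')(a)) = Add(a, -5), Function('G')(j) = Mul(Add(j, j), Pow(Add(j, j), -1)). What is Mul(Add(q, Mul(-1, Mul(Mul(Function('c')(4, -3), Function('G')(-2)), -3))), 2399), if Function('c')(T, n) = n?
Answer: -21591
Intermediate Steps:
Function('G')(j) = 1 (Function('G')(j) = Mul(Mul(2, j), Pow(Mul(2, j), -1)) = Mul(Mul(2, j), Mul(Rational(1, 2), Pow(j, -1))) = 1)
Function('B')(a) = Add(-8, a) (Function('B')(a) = Add(-3, Add(a, -5)) = Add(-3, Add(-5, a)) = Add(-8, a))
q = 0 (q = Add(0, Mul(Add(-8, 5), 0)) = Add(0, Mul(-3, 0)) = Add(0, 0) = 0)
Mul(Add(q, Mul(-1, Mul(Mul(Function('c')(4, -3), Function('G')(-2)), -3))), 2399) = Mul(Add(0, Mul(-1, Mul(Mul(-3, 1), -3))), 2399) = Mul(Add(0, Mul(-1, Mul(-3, -3))), 2399) = Mul(Add(0, Mul(-1, 9)), 2399) = Mul(Add(0, -9), 2399) = Mul(-9, 2399) = -21591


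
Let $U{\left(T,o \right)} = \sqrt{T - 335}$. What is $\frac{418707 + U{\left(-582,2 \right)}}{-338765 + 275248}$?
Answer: $- \frac{418707}{63517} - \frac{i \sqrt{917}}{63517} \approx -6.592 - 0.00047675 i$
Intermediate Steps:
$U{\left(T,o \right)} = \sqrt{-335 + T}$
$\frac{418707 + U{\left(-582,2 \right)}}{-338765 + 275248} = \frac{418707 + \sqrt{-335 - 582}}{-338765 + 275248} = \frac{418707 + \sqrt{-917}}{-63517} = \left(418707 + i \sqrt{917}\right) \left(- \frac{1}{63517}\right) = - \frac{418707}{63517} - \frac{i \sqrt{917}}{63517}$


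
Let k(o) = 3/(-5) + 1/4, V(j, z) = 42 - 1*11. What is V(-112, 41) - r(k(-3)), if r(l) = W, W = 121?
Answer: -90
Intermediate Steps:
V(j, z) = 31 (V(j, z) = 42 - 11 = 31)
k(o) = -7/20 (k(o) = 3*(-⅕) + 1*(¼) = -⅗ + ¼ = -7/20)
r(l) = 121
V(-112, 41) - r(k(-3)) = 31 - 1*121 = 31 - 121 = -90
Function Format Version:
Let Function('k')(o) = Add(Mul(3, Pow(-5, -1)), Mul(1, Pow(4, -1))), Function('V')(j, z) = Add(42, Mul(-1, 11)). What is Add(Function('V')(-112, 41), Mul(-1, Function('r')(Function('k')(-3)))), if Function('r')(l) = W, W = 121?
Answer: -90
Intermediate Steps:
Function('V')(j, z) = 31 (Function('V')(j, z) = Add(42, -11) = 31)
Function('k')(o) = Rational(-7, 20) (Function('k')(o) = Add(Mul(3, Rational(-1, 5)), Mul(1, Rational(1, 4))) = Add(Rational(-3, 5), Rational(1, 4)) = Rational(-7, 20))
Function('r')(l) = 121
Add(Function('V')(-112, 41), Mul(-1, Function('r')(Function('k')(-3)))) = Add(31, Mul(-1, 121)) = Add(31, -121) = -90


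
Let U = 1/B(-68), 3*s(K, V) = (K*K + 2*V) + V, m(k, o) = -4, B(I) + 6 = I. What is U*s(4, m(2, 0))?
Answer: -2/111 ≈ -0.018018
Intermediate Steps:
B(I) = -6 + I
s(K, V) = V + K**2/3 (s(K, V) = ((K*K + 2*V) + V)/3 = ((K**2 + 2*V) + V)/3 = (K**2 + 3*V)/3 = V + K**2/3)
U = -1/74 (U = 1/(-6 - 68) = 1/(-74) = -1/74 ≈ -0.013514)
U*s(4, m(2, 0)) = -(-4 + (1/3)*4**2)/74 = -(-4 + (1/3)*16)/74 = -(-4 + 16/3)/74 = -1/74*4/3 = -2/111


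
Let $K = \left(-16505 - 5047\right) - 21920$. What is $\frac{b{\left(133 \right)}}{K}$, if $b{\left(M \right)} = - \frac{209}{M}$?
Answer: $\frac{1}{27664} \approx 3.6148 \cdot 10^{-5}$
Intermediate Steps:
$K = -43472$ ($K = -21552 - 21920 = -43472$)
$\frac{b{\left(133 \right)}}{K} = \frac{\left(-209\right) \frac{1}{133}}{-43472} = \left(-209\right) \frac{1}{133} \left(- \frac{1}{43472}\right) = \left(- \frac{11}{7}\right) \left(- \frac{1}{43472}\right) = \frac{1}{27664}$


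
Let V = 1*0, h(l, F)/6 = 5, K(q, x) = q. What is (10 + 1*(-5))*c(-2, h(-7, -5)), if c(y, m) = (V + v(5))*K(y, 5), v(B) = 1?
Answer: -10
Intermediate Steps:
h(l, F) = 30 (h(l, F) = 6*5 = 30)
V = 0
c(y, m) = y (c(y, m) = (0 + 1)*y = 1*y = y)
(10 + 1*(-5))*c(-2, h(-7, -5)) = (10 + 1*(-5))*(-2) = (10 - 5)*(-2) = 5*(-2) = -10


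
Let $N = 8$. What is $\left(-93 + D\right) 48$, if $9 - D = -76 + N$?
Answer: $-768$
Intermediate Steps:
$D = 77$ ($D = 9 - \left(-76 + 8\right) = 9 - -68 = 9 + 68 = 77$)
$\left(-93 + D\right) 48 = \left(-93 + 77\right) 48 = \left(-16\right) 48 = -768$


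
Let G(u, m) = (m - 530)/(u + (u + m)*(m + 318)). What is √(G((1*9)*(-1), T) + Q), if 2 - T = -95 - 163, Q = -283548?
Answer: I*√5967271884620658/145069 ≈ 532.49*I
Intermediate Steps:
T = 260 (T = 2 - (-95 - 163) = 2 - 1*(-258) = 2 + 258 = 260)
G(u, m) = (-530 + m)/(u + (318 + m)*(m + u)) (G(u, m) = (-530 + m)/(u + (m + u)*(318 + m)) = (-530 + m)/(u + (318 + m)*(m + u)))
√(G((1*9)*(-1), T) + Q) = √((-530 + 260)/(260² + 318*260 + 319*((1*9)*(-1)) + 260*((1*9)*(-1))) - 283548) = √(-270/(67600 + 82680 + 319*(9*(-1)) + 260*(9*(-1))) - 283548) = √(-270/(67600 + 82680 + 319*(-9) + 260*(-9)) - 283548) = √(-270/(67600 + 82680 - 2871 - 2340) - 283548) = √(-270/145069 - 283548) = √(-41134025082/145069) = I*√5967271884620658/145069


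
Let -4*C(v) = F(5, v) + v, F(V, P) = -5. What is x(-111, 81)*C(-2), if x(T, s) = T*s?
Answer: -62937/4 ≈ -15734.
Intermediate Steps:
C(v) = 5/4 - v/4 (C(v) = -(-5 + v)/4 = 5/4 - v/4)
x(-111, 81)*C(-2) = (-111*81)*(5/4 - ¼*(-2)) = -8991*(5/4 + ½) = -8991*7/4 = -62937/4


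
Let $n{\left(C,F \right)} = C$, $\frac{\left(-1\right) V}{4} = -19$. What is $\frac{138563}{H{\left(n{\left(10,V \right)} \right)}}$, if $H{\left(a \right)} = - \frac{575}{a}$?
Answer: $- \frac{277126}{115} \approx -2409.8$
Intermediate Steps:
$V = 76$ ($V = \left(-4\right) \left(-19\right) = 76$)
$\frac{138563}{H{\left(n{\left(10,V \right)} \right)}} = \frac{138563}{\left(-575\right) \frac{1}{10}} = \frac{138563}{- \frac{115}{2}} = 138563 \left(- \frac{2}{115}\right) = - \frac{277126}{115}$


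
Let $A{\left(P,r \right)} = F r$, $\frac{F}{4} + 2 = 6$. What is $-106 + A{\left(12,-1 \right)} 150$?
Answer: $-2506$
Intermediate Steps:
$F = 16$ ($F = -8 + 4 \cdot 6 = -8 + 24 = 16$)
$A{\left(P,r \right)} = 16 r$
$-106 + A{\left(12,-1 \right)} 150 = -106 + 16 \left(-1\right) 150 = -106 - 2400 = -2506$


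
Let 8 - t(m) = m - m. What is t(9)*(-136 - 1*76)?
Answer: -1696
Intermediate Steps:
t(m) = 8 (t(m) = 8 - (m - m) = 8 - 1*0 = 8 + 0 = 8)
t(9)*(-136 - 1*76) = 8*(-136 - 1*76) = 8*(-136 - 76) = 8*(-212) = -1696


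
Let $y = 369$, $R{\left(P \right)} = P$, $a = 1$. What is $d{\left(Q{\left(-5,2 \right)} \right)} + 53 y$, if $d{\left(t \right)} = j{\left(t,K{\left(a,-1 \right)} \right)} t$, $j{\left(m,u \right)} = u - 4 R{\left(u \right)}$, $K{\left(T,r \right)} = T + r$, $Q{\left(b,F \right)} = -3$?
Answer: $19557$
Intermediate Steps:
$j{\left(m,u \right)} = - 3 u$ ($j{\left(m,u \right)} = u - 4 u = - 3 u$)
$d{\left(t \right)} = 0$ ($d{\left(t \right)} = - 3 \left(1 - 1\right) t = \left(-3\right) 0 t = 0 t = 0$)
$d{\left(Q{\left(-5,2 \right)} \right)} + 53 y = 0 + 53 \cdot 369 = 0 + 19557 = 19557$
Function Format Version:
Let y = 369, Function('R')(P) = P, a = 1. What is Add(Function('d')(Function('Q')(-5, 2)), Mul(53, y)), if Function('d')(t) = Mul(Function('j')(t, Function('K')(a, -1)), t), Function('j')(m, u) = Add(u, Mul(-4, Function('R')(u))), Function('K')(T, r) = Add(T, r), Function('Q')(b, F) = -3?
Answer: 19557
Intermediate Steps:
Function('j')(m, u) = Mul(-3, u) (Function('j')(m, u) = Add(u, Mul(-4, u)) = Mul(-3, u))
Function('d')(t) = 0 (Function('d')(t) = Mul(Mul(-3, Add(1, -1)), t) = Mul(Mul(-3, 0), t) = Mul(0, t) = 0)
Add(Function('d')(Function('Q')(-5, 2)), Mul(53, y)) = Add(0, Mul(53, 369)) = Add(0, 19557) = 19557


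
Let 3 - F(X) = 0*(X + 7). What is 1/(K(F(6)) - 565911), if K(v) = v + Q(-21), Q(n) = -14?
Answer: -1/565922 ≈ -1.7670e-6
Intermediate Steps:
F(X) = 3 (F(X) = 3 - 0*(X + 7) = 3 - 0*(7 + X) = 3 - 1*0 = 3 + 0 = 3)
K(v) = -14 + v (K(v) = v - 14 = -14 + v)
1/(K(F(6)) - 565911) = 1/((-14 + 3) - 565911) = 1/(-11 - 565911) = 1/(-565922) = -1/565922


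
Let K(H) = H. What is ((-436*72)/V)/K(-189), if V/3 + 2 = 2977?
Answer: 3488/187425 ≈ 0.018610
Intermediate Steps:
V = 8925 (V = -6 + 3*2977 = -6 + 8931 = 8925)
((-436*72)/V)/K(-189) = (-436*72/8925)/(-189) = -31392*1/8925*(-1/189) = -10464/2975*(-1/189) = 3488/187425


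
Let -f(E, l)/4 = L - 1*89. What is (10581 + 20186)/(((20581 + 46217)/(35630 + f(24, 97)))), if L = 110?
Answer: 546821891/33399 ≈ 16372.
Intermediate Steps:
f(E, l) = -84 (f(E, l) = -4*(110 - 1*89) = -4*(110 - 89) = -4*21 = -84)
(10581 + 20186)/(((20581 + 46217)/(35630 + f(24, 97)))) = (10581 + 20186)/(((20581 + 46217)/(35630 - 84))) = 30767/((66798/35546)) = 30767/((66798*(1/35546))) = 30767/(33399/17773) = 30767*(17773/33399) = 546821891/33399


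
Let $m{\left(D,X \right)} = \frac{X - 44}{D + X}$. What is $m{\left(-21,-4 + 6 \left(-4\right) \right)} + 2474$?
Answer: $\frac{121298}{49} \approx 2475.5$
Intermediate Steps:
$m{\left(D,X \right)} = \frac{-44 + X}{D + X}$
$m{\left(-21,-4 + 6 \left(-4\right) \right)} + 2474 = \frac{-44 + \left(-4 + 6 \left(-4\right)\right)}{-21 + \left(-4 + 6 \left(-4\right)\right)} + 2474 = \frac{-44 - 28}{-21 - 28} + 2474 = \frac{1}{-49} \left(-72\right) + 2474 = \left(- \frac{1}{49}\right) \left(-72\right) + 2474 = \frac{72}{49} + 2474 = \frac{121298}{49}$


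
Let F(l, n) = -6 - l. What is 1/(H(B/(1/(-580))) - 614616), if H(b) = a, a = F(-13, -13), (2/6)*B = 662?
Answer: -1/614609 ≈ -1.6271e-6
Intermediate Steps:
B = 1986 (B = 3*662 = 1986)
a = 7 (a = -6 - 1*(-13) = -6 + 13 = 7)
H(b) = 7
1/(H(B/(1/(-580))) - 614616) = 1/(7 - 614616) = 1/(-614609) = -1/614609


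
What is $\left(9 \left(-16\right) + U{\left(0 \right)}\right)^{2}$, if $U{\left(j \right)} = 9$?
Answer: $18225$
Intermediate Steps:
$\left(9 \left(-16\right) + U{\left(0 \right)}\right)^{2} = \left(9 \left(-16\right) + 9\right)^{2} = \left(-144 + 9\right)^{2} = \left(-135\right)^{2} = 18225$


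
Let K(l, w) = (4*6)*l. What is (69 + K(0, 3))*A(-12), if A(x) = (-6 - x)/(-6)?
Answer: -69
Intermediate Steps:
K(l, w) = 24*l
A(x) = 1 + x/6 (A(x) = (-6 - x)*(-1/6) = 1 + x/6)
(69 + K(0, 3))*A(-12) = (69 + 24*0)*(1 + (1/6)*(-12)) = (69 + 0)*(1 - 2) = 69*(-1) = -69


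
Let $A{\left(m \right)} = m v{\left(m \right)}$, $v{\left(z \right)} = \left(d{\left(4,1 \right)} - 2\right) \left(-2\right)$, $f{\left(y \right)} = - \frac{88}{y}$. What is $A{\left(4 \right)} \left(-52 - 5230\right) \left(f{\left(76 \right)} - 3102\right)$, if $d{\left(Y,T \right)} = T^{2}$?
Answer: $131127040$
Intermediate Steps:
$v{\left(z \right)} = 2$ ($v{\left(z \right)} = \left(1^{2} - 2\right) \left(-2\right) = \left(1 - 2\right) \left(-2\right) = \left(-1\right) \left(-2\right) = 2$)
$A{\left(m \right)} = 2 m$ ($A{\left(m \right)} = m 2 = 2 m$)
$A{\left(4 \right)} \left(-52 - 5230\right) \left(f{\left(76 \right)} - 3102\right) = 2 \cdot 4 \left(-52 - 5230\right) \left(- \frac{88}{76} - 3102\right) = 8 \left(- 5282 \left(\left(-88\right) \frac{1}{76} - 3102\right)\right) = 8 \left(- 5282 \left(- \frac{22}{19} - 3102\right)\right) = 8 \left(\left(-5282\right) \left(- \frac{58960}{19}\right)\right) = 8 \cdot 16390880 = 131127040$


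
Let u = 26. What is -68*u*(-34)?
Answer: 60112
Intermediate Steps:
-68*u*(-34) = -68*26*(-34) = -1768*(-34) = 60112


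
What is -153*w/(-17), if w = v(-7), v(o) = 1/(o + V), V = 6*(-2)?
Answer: -9/19 ≈ -0.47368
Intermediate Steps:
V = -12
v(o) = 1/(-12 + o) (v(o) = 1/(o - 12) = 1/(-12 + o))
w = -1/19 (w = 1/(-12 - 7) = 1/(-19) = -1/19 ≈ -0.052632)
-153*w/(-17) = -153*(-1/19)/(-17) = (153/19)*(-1/17) = -9/19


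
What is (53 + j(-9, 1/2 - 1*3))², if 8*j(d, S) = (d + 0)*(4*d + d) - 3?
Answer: 170569/16 ≈ 10661.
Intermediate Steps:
j(d, S) = -3/8 + 5*d²/8 (j(d, S) = ((d + 0)*(4*d + d) - 3)/8 = (d*(5*d) - 3)/8 = (5*d² - 3)/8 = (-3 + 5*d²)/8 = -3/8 + 5*d²/8)
(53 + j(-9, 1/2 - 1*3))² = (53 + (-3/8 + (5/8)*(-9)²))² = (53 + (-3/8 + (5/8)*81))² = (53 + (-3/8 + 405/8))² = (53 + 201/4)² = (413/4)² = 170569/16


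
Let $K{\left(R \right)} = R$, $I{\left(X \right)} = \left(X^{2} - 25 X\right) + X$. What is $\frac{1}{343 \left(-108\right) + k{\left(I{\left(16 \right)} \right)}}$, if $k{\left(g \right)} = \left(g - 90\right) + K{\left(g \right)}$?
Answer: $- \frac{1}{37390} \approx -2.6745 \cdot 10^{-5}$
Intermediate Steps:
$I{\left(X \right)} = X^{2} - 24 X$
$k{\left(g \right)} = -90 + 2 g$ ($k{\left(g \right)} = \left(g - 90\right) + g = \left(-90 + g\right) + g = -90 + 2 g$)
$\frac{1}{343 \left(-108\right) + k{\left(I{\left(16 \right)} \right)}} = \frac{1}{343 \left(-108\right) + \left(-90 + 2 \cdot 16 \left(-24 + 16\right)\right)} = \frac{1}{-37044 + \left(-90 + 2 \cdot 16 \left(-8\right)\right)} = \frac{1}{-37044 + \left(-90 + 2 \left(-128\right)\right)} = \frac{1}{-37044 - 346} = \frac{1}{-37390} = - \frac{1}{37390}$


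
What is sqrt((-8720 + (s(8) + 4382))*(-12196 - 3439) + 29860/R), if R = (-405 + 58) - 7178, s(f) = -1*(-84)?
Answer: sqrt(150649725644390)/1505 ≈ 8155.4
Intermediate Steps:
s(f) = 84
R = -7525 (R = -347 - 7178 = -7525)
sqrt((-8720 + (s(8) + 4382))*(-12196 - 3439) + 29860/R) = sqrt((-8720 + (84 + 4382))*(-12196 - 3439) + 29860/(-7525)) = sqrt((-8720 + 4466)*(-15635) + 29860*(-1/7525)) = sqrt(-4254*(-15635) - 5972/1505) = sqrt(66511290 - 5972/1505) = sqrt(100099485478/1505) = sqrt(150649725644390)/1505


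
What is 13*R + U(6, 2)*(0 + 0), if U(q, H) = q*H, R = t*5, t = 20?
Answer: 1300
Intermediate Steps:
R = 100 (R = 20*5 = 100)
U(q, H) = H*q
13*R + U(6, 2)*(0 + 0) = 13*100 + (2*6)*(0 + 0) = 1300 + 12*0 = 1300 + 0 = 1300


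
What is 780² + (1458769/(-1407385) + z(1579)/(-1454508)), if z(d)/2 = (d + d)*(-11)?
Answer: 28305110544672082/46523925945 ≈ 6.0840e+5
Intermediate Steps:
z(d) = -44*d (z(d) = 2*((d + d)*(-11)) = 2*((2*d)*(-11)) = 2*(-22*d) = -44*d)
780² + (1458769/(-1407385) + z(1579)/(-1454508)) = 780² + (1458769/(-1407385) - 44*1579/(-1454508)) = 608400 + (1458769*(-1/1407385) - 69476*(-1/1454508)) = 608400 + (-1458769/1407385 + 1579/33057) = 608400 - 46000265918/46523925945 = 28305110544672082/46523925945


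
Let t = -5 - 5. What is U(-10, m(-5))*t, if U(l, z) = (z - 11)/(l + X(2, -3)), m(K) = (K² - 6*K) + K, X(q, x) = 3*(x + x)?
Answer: 195/14 ≈ 13.929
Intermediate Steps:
X(q, x) = 6*x (X(q, x) = 3*(2*x) = 6*x)
m(K) = K² - 5*K
t = -10
U(l, z) = (-11 + z)/(-18 + l) (U(l, z) = (z - 11)/(l + 6*(-3)) = (-11 + z)/(l - 18) = (-11 + z)/(-18 + l))
U(-10, m(-5))*t = ((-11 - 5*(-5 - 5))/(-18 - 10))*(-10) = ((-11 - 5*(-10))/(-28))*(-10) = -(-11 + 50)/28*(-10) = -1/28*39*(-10) = -39/28*(-10) = 195/14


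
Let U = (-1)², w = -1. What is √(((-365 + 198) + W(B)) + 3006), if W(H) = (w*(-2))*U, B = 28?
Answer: √2841 ≈ 53.301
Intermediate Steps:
U = 1
W(H) = 2 (W(H) = -1*(-2)*1 = 2*1 = 2)
√(((-365 + 198) + W(B)) + 3006) = √(((-365 + 198) + 2) + 3006) = √((-167 + 2) + 3006) = √(-165 + 3006) = √2841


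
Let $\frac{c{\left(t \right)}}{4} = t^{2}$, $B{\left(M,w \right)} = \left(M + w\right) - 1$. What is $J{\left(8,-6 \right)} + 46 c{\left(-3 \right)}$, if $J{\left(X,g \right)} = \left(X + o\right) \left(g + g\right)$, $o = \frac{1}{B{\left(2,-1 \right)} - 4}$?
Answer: $1563$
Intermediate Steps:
$B{\left(M,w \right)} = -1 + M + w$
$o = - \frac{1}{4}$ ($o = \frac{1}{\left(-1 + 2 - 1\right) - 4} = \frac{1}{0 - 4} = \frac{1}{-4} = - \frac{1}{4} \approx -0.25$)
$c{\left(t \right)} = 4 t^{2}$
$J{\left(X,g \right)} = 2 g \left(- \frac{1}{4} + X\right)$ ($J{\left(X,g \right)} = \left(X - \frac{1}{4}\right) \left(g + g\right) = \left(- \frac{1}{4} + X\right) 2 g = 2 g \left(- \frac{1}{4} + X\right)$)
$J{\left(8,-6 \right)} + 46 c{\left(-3 \right)} = \frac{1}{2} \left(-6\right) \left(-1 + 4 \cdot 8\right) + 46 \cdot 4 \left(-3\right)^{2} = \frac{1}{2} \left(-6\right) \left(-1 + 32\right) + 46 \cdot 4 \cdot 9 = \frac{1}{2} \left(-6\right) 31 + 46 \cdot 36 = -93 + 1656 = 1563$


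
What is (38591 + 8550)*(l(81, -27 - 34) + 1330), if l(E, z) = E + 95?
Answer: 70994346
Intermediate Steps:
l(E, z) = 95 + E
(38591 + 8550)*(l(81, -27 - 34) + 1330) = (38591 + 8550)*((95 + 81) + 1330) = 47141*(176 + 1330) = 47141*1506 = 70994346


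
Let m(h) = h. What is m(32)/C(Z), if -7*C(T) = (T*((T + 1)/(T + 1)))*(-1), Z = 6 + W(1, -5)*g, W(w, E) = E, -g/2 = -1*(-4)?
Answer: 112/23 ≈ 4.8696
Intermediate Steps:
g = -8 (g = -(-2)*(-4) = -2*4 = -8)
Z = 46 (Z = 6 - 5*(-8) = 6 + 40 = 46)
C(T) = T/7 (C(T) = -T*((T + 1)/(T + 1))*(-1)/7 = -T*((1 + T)/(1 + T))*(-1)/7 = -T*1*(-1)/7 = -T*(-1)/7 = -(-1)*T/7 = T/7)
m(32)/C(Z) = 32/(((⅐)*46)) = 32/(46/7) = 32*(7/46) = 112/23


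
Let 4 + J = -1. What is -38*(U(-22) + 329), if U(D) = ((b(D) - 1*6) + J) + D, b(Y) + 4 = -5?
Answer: -10906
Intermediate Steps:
J = -5 (J = -4 - 1 = -5)
b(Y) = -9 (b(Y) = -4 - 5 = -9)
U(D) = -20 + D (U(D) = ((-9 - 1*6) - 5) + D = ((-9 - 6) - 5) + D = (-15 - 5) + D = -20 + D)
-38*(U(-22) + 329) = -38*((-20 - 22) + 329) = -38*(-42 + 329) = -38*287 = -10906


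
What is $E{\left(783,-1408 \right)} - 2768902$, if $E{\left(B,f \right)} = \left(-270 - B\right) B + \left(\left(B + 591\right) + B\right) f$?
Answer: $-6630457$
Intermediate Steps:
$E{\left(B,f \right)} = B \left(-270 - B\right) + f \left(591 + 2 B\right)$ ($E{\left(B,f \right)} = B \left(-270 - B\right) + \left(\left(591 + B\right) + B\right) f = B \left(-270 - B\right) + \left(591 + 2 B\right) f = B \left(-270 - B\right) + f \left(591 + 2 B\right)$)
$E{\left(783,-1408 \right)} - 2768902 = \left(- 783^{2} - 211410 + 591 \left(-1408\right) + 2 \cdot 783 \left(-1408\right)\right) - 2768902 = \left(\left(-1\right) 613089 - 211410 - 832128 - 2204928\right) - 2768902 = \left(-613089 - 211410 - 832128 - 2204928\right) - 2768902 = -3861555 - 2768902 = -6630457$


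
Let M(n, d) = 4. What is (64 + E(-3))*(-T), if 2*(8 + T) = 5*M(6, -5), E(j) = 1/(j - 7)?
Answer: -639/5 ≈ -127.80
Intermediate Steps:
E(j) = 1/(-7 + j)
T = 2 (T = -8 + (5*4)/2 = -8 + (1/2)*20 = -8 + 10 = 2)
(64 + E(-3))*(-T) = (64 + 1/(-7 - 3))*(-1*2) = (64 + 1/(-10))*(-2) = (64 - 1/10)*(-2) = (639/10)*(-2) = -639/5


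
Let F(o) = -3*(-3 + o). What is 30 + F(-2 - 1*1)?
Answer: 48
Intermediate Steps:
F(o) = 9 - 3*o
30 + F(-2 - 1*1) = 30 + (9 - 3*(-2 - 1*1)) = 30 + (9 - 3*(-2 - 1)) = 30 + (9 - 3*(-3)) = 30 + (9 + 9) = 30 + 18 = 48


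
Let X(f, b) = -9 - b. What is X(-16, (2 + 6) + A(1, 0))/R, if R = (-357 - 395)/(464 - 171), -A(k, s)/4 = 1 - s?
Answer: 3809/752 ≈ 5.0652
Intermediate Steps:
A(k, s) = -4 + 4*s (A(k, s) = -4*(1 - s) = -4 + 4*s)
R = -752/293 ≈ -2.5666
X(-16, (2 + 6) + A(1, 0))/R = (-9 - ((2 + 6) + (-4 + 4*0)))/(-752/293) = (-9 - (8 + (-4 + 0)))*(-293/752) = (-9 - (8 - 4))*(-293/752) = (-9 - 1*4)*(-293/752) = (-9 - 4)*(-293/752) = -13*(-293/752) = 3809/752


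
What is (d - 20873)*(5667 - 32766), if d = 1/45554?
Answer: 25767047322459/45554 ≈ 5.6564e+8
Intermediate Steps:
d = 1/45554 ≈ 2.1952e-5
(d - 20873)*(5667 - 32766) = (1/45554 - 20873)*(5667 - 32766) = -950848641/45554*(-27099) = 25767047322459/45554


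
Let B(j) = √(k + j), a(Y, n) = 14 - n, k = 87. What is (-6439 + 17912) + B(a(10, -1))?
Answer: 11473 + √102 ≈ 11483.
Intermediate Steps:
B(j) = √(87 + j)
(-6439 + 17912) + B(a(10, -1)) = (-6439 + 17912) + √(87 + (14 - 1*(-1))) = 11473 + √(87 + (14 + 1)) = 11473 + √(87 + 15) = 11473 + √102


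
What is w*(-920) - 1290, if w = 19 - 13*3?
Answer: 17110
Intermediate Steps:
w = -20 (w = 19 - 39 = -20)
w*(-920) - 1290 = -20*(-920) - 1290 = 18400 - 1290 = 17110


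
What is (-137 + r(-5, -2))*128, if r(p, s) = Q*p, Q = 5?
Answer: -20736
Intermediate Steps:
r(p, s) = 5*p
(-137 + r(-5, -2))*128 = (-137 + 5*(-5))*128 = (-137 - 25)*128 = -162*128 = -20736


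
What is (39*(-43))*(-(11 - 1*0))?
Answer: 18447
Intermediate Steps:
(39*(-43))*(-(11 - 1*0)) = -(-1677)*(11 + 0) = -(-1677)*11 = -1677*(-11) = 18447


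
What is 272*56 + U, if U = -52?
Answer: 15180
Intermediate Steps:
272*56 + U = 272*56 - 52 = 15232 - 52 = 15180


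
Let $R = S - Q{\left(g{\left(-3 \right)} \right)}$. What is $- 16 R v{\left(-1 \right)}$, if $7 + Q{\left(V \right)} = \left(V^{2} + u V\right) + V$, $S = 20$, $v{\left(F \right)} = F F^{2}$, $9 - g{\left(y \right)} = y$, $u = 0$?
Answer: $-2064$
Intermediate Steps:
$g{\left(y \right)} = 9 - y$
$v{\left(F \right)} = F^{3}$
$Q{\left(V \right)} = -7 + V + V^{2}$ ($Q{\left(V \right)} = -7 + \left(\left(V^{2} + 0 V\right) + V\right) = -7 + \left(\left(V^{2} + 0\right) + V\right) = -7 + \left(V^{2} + V\right) = -7 + \left(V + V^{2}\right) = -7 + V + V^{2}$)
$R = -129$ ($R = 20 - \left(-7 + \left(9 - -3\right) + \left(9 - -3\right)^{2}\right) = 20 - \left(-7 + \left(9 + 3\right) + \left(9 + 3\right)^{2}\right) = 20 - \left(-7 + 12 + 12^{2}\right) = 20 - \left(-7 + 12 + 144\right) = 20 - 149 = -129$)
$- 16 R v{\left(-1 \right)} = \left(-16\right) \left(-129\right) \left(-1\right)^{3} = 2064 \left(-1\right) = -2064$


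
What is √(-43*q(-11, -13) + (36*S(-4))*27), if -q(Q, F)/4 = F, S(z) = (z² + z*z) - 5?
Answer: 2*√6002 ≈ 154.95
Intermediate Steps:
S(z) = -5 + 2*z² (S(z) = (z² + z²) - 5 = 2*z² - 5 = -5 + 2*z²)
q(Q, F) = -4*F
√(-43*q(-11, -13) + (36*S(-4))*27) = √(-(-172)*(-13) + (36*(-5 + 2*(-4)²))*27) = √(-43*52 + (36*(-5 + 2*16))*27) = √(-2236 + (36*(-5 + 32))*27) = √(-2236 + (36*27)*27) = √(-2236 + 972*27) = √(-2236 + 26244) = √24008 = 2*√6002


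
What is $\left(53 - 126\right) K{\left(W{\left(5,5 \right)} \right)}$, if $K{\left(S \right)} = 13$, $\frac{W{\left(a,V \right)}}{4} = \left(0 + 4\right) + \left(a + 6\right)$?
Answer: $-949$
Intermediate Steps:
$W{\left(a,V \right)} = 40 + 4 a$ ($W{\left(a,V \right)} = 4 \left(\left(0 + 4\right) + \left(a + 6\right)\right) = 4 \left(4 + \left(6 + a\right)\right) = 4 \left(10 + a\right) = 40 + 4 a$)
$\left(53 - 126\right) K{\left(W{\left(5,5 \right)} \right)} = \left(53 - 126\right) 13 = \left(-73\right) 13 = -949$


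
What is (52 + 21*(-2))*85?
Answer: 850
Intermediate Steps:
(52 + 21*(-2))*85 = (52 - 42)*85 = 10*85 = 850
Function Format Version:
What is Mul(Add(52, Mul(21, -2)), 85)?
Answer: 850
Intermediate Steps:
Mul(Add(52, Mul(21, -2)), 85) = Mul(Add(52, -42), 85) = Mul(10, 85) = 850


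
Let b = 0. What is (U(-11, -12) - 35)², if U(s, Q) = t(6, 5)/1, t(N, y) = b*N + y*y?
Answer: 100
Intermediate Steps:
t(N, y) = y² (t(N, y) = 0*N + y*y = 0 + y² = y²)
U(s, Q) = 25 (U(s, Q) = 5²/1 = 25*1 = 25)
(U(-11, -12) - 35)² = (25 - 35)² = (-10)² = 100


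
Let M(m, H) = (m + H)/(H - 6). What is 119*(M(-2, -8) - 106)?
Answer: -12529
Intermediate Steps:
M(m, H) = (H + m)/(-6 + H)
119*(M(-2, -8) - 106) = 119*((-8 - 2)/(-6 - 8) - 106) = 119*(-10/(-14) - 106) = 119*(-1/14*(-10) - 106) = 119*(5/7 - 106) = 119*(-737/7) = -12529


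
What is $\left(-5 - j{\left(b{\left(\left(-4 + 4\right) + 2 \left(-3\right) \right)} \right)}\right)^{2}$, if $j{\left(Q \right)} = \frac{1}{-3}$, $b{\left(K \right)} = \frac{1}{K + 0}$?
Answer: $\frac{196}{9} \approx 21.778$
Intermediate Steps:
$b{\left(K \right)} = \frac{1}{K}$
$j{\left(Q \right)} = - \frac{1}{3}$
$\left(-5 - j{\left(b{\left(\left(-4 + 4\right) + 2 \left(-3\right) \right)} \right)}\right)^{2} = \left(-5 - - \frac{1}{3}\right)^{2} = \left(-5 + \frac{1}{3}\right)^{2} = \left(- \frac{14}{3}\right)^{2} = \frac{196}{9}$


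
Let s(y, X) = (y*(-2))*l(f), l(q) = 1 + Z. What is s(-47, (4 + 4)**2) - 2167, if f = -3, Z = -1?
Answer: -2167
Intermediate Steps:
l(q) = 0 (l(q) = 1 - 1 = 0)
s(y, X) = 0 (s(y, X) = (y*(-2))*0 = -2*y*0 = 0)
s(-47, (4 + 4)**2) - 2167 = 0 - 2167 = -2167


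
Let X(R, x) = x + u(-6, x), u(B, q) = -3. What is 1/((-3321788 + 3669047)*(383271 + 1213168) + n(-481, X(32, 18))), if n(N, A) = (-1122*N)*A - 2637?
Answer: 1/554385903294 ≈ 1.8038e-12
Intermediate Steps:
X(R, x) = -3 + x (X(R, x) = x - 3 = -3 + x)
n(N, A) = -2637 - 1122*A*N (n(N, A) = -1122*A*N - 2637 = -2637 - 1122*A*N)
1/((-3321788 + 3669047)*(383271 + 1213168) + n(-481, X(32, 18))) = 1/((-3321788 + 3669047)*(383271 + 1213168) + (-2637 - 1122*(-3 + 18)*(-481))) = 1/(347259*1596439 + (-2637 - 1122*15*(-481))) = 1/(554377810701 + (-2637 + 8095230)) = 1/(554377810701 + 8092593) = 1/554385903294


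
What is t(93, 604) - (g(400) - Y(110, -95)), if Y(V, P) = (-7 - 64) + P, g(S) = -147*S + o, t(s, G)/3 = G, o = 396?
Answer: 60050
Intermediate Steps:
t(s, G) = 3*G
g(S) = 396 - 147*S (g(S) = -147*S + 396 = 396 - 147*S)
Y(V, P) = -71 + P
t(93, 604) - (g(400) - Y(110, -95)) = 3*604 - ((396 - 147*400) - (-71 - 95)) = 1812 - ((396 - 58800) - 1*(-166)) = 1812 - (-58404 + 166) = 1812 - 1*(-58238) = 1812 + 58238 = 60050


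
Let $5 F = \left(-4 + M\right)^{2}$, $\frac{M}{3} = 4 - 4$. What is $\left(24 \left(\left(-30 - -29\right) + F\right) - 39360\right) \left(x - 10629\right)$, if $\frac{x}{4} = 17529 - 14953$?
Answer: $12774840$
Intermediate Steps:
$x = 10304$ ($x = 4 \left(17529 - 14953\right) = 4 \cdot 2576 = 10304$)
$M = 0$ ($M = 3 \left(4 - 4\right) = 3 \cdot 0 = 0$)
$F = \frac{16}{5}$ ($F = \frac{\left(-4 + 0\right)^{2}}{5} = \frac{\left(-4\right)^{2}}{5} = \frac{1}{5} \cdot 16 = \frac{16}{5} \approx 3.2$)
$\left(24 \left(\left(-30 - -29\right) + F\right) - 39360\right) \left(x - 10629\right) = \left(24 \left(\left(-30 - -29\right) + \frac{16}{5}\right) - 39360\right) \left(10304 - 10629\right) = \left(24 \left(\left(-30 + 29\right) + \frac{16}{5}\right) - 39360\right) \left(-325\right) = \left(24 \left(-1 + \frac{16}{5}\right) - 39360\right) \left(-325\right) = \left(24 \cdot \frac{11}{5} - 39360\right) \left(-325\right) = \left(\frac{264}{5} - 39360\right) \left(-325\right) = \left(- \frac{196536}{5}\right) \left(-325\right) = 12774840$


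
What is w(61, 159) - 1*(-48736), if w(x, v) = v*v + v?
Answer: 74176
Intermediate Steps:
w(x, v) = v + v² (w(x, v) = v² + v = v + v²)
w(61, 159) - 1*(-48736) = 159*(1 + 159) - 1*(-48736) = 159*160 + 48736 = 25440 + 48736 = 74176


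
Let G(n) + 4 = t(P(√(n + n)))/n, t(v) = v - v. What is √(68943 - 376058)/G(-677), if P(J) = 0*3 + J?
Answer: -I*√307115/4 ≈ -138.54*I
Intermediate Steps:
P(J) = J (P(J) = 0 + J = J)
t(v) = 0
G(n) = -4 (G(n) = -4 + 0/n = -4 + 0 = -4)
√(68943 - 376058)/G(-677) = √(68943 - 376058)/(-4) = √(-307115)*(-¼) = (I*√307115)*(-¼) = -I*√307115/4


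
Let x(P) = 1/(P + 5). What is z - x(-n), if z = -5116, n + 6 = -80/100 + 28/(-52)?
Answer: -4103097/802 ≈ -5116.1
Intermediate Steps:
n = -477/65 (n = -6 + (-80/100 + 28/(-52)) = -6 + (-80*1/100 + 28*(-1/52)) = -6 + (-⅘ - 7/13) = -6 - 87/65 = -477/65 ≈ -7.3385)
x(P) = 1/(5 + P)
z - x(-n) = -5116 - 1/(5 - 1*(-477/65)) = -5116 - 1/(5 + 477/65) = -5116 - 1/802/65 = -5116 - 1*65/802 = -5116 - 65/802 = -4103097/802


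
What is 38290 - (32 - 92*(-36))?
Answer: 34946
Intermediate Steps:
38290 - (32 - 92*(-36)) = 38290 - (32 + 3312) = 38290 - 1*3344 = 38290 - 3344 = 34946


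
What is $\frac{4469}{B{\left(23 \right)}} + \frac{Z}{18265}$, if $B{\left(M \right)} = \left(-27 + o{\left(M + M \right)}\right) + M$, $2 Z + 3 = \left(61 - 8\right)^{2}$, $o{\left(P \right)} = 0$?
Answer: $- \frac{81620673}{73060} \approx -1117.2$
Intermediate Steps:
$Z = 1403$ ($Z = - \frac{3}{2} + \frac{\left(61 - 8\right)^{2}}{2} = - \frac{3}{2} + \frac{53^{2}}{2} = - \frac{3}{2} + \frac{1}{2} \cdot 2809 = - \frac{3}{2} + \frac{2809}{2} = 1403$)
$B{\left(M \right)} = -27 + M$ ($B{\left(M \right)} = \left(-27 + 0\right) + M = -27 + M$)
$\frac{4469}{B{\left(23 \right)}} + \frac{Z}{18265} = \frac{4469}{-27 + 23} + \frac{1403}{18265} = \frac{4469}{-4} + 1403 \cdot \frac{1}{18265} = 4469 \left(- \frac{1}{4}\right) + \frac{1403}{18265} = - \frac{4469}{4} + \frac{1403}{18265} = - \frac{81620673}{73060}$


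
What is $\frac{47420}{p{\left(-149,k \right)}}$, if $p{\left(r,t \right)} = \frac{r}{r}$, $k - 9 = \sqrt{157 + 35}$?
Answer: $47420$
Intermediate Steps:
$k = 9 + 8 \sqrt{3}$ ($k = 9 + \sqrt{157 + 35} = 9 + \sqrt{192} = 9 + 8 \sqrt{3} \approx 22.856$)
$p{\left(r,t \right)} = 1$
$\frac{47420}{p{\left(-149,k \right)}} = \frac{47420}{1} = 47420 \cdot 1 = 47420$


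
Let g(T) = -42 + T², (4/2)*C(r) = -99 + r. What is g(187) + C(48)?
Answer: 69803/2 ≈ 34902.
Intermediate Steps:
C(r) = -99/2 + r/2 (C(r) = (-99 + r)/2 = -99/2 + r/2)
g(187) + C(48) = (-42 + 187²) + (-99/2 + (½)*48) = (-42 + 34969) + (-99/2 + 24) = 34927 - 51/2 = 69803/2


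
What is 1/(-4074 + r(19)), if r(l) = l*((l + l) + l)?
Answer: -1/2991 ≈ -0.00033434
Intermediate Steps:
r(l) = 3*l² (r(l) = l*(2*l + l) = l*(3*l) = 3*l²)
1/(-4074 + r(19)) = 1/(-4074 + 3*19²) = 1/(-4074 + 3*361) = 1/(-4074 + 1083) = 1/(-2991) = -1/2991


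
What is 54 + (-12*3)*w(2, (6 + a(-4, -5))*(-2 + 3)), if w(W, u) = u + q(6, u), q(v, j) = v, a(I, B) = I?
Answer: -234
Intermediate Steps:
w(W, u) = 6 + u (w(W, u) = u + 6 = 6 + u)
54 + (-12*3)*w(2, (6 + a(-4, -5))*(-2 + 3)) = 54 + (-12*3)*(6 + (6 - 4)*(-2 + 3)) = 54 - 36*(6 + 2*1) = 54 - 36*(6 + 2) = 54 - 36*8 = 54 - 288 = -234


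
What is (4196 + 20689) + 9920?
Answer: 34805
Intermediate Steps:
(4196 + 20689) + 9920 = 24885 + 9920 = 34805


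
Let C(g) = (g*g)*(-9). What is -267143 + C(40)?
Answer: -281543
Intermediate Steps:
C(g) = -9*g² (C(g) = g²*(-9) = -9*g²)
-267143 + C(40) = -267143 - 9*40² = -267143 - 9*1600 = -267143 - 14400 = -281543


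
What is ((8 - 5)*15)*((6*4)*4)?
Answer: 4320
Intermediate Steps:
((8 - 5)*15)*((6*4)*4) = (3*15)*(24*4) = 45*96 = 4320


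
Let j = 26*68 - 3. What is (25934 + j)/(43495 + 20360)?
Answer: 9233/21285 ≈ 0.43378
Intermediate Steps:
j = 1765 (j = 1768 - 3 = 1765)
(25934 + j)/(43495 + 20360) = (25934 + 1765)/(43495 + 20360) = 27699/63855 = 27699*(1/63855) = 9233/21285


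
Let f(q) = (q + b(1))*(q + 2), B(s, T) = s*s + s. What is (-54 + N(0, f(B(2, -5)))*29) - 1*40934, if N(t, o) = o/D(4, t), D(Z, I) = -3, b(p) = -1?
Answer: -124124/3 ≈ -41375.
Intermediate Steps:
B(s, T) = s + s**2 (B(s, T) = s**2 + s = s + s**2)
f(q) = (-1 + q)*(2 + q) (f(q) = (q - 1)*(q + 2) = (-1 + q)*(2 + q))
N(t, o) = -o/3 (N(t, o) = o/(-3) = o*(-1/3) = -o/3)
(-54 + N(0, f(B(2, -5)))*29) - 1*40934 = (-54 - (-2 + 2*(1 + 2) + (2*(1 + 2))**2)/3*29) - 1*40934 = (-54 - (-2 + 2*3 + (2*3)**2)/3*29) - 40934 = (-54 - (-2 + 6 + 6**2)/3*29) - 40934 = (-54 - (-2 + 6 + 36)/3*29) - 40934 = (-54 - 1/3*40*29) - 40934 = (-54 - 40/3*29) - 40934 = (-54 - 1160/3) - 40934 = -1322/3 - 40934 = -124124/3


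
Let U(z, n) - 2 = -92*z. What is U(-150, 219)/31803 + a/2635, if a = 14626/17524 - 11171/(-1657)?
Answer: 531515865924409/1216674668563770 ≈ 0.43686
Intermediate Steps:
U(z, n) = 2 - 92*z
a = 109997943/14518634 (a = 14626*(1/17524) - 11171*(-1/1657) = 7313/8762 + 11171/1657 = 109997943/14518634 ≈ 7.5763)
U(-150, 219)/31803 + a/2635 = (2 - 92*(-150))/31803 + (109997943/14518634)/2635 = (2 + 13800)*(1/31803) + (109997943/14518634)*(1/2635) = 13802*(1/31803) + 109997943/38256600590 = 13802/31803 + 109997943/38256600590 = 531515865924409/1216674668563770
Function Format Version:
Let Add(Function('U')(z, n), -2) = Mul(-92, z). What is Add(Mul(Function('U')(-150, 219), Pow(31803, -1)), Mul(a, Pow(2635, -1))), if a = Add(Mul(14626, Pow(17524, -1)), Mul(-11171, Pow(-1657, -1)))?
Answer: Rational(531515865924409, 1216674668563770) ≈ 0.43686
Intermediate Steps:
Function('U')(z, n) = Add(2, Mul(-92, z))
a = Rational(109997943, 14518634) (a = Add(Mul(14626, Rational(1, 17524)), Mul(-11171, Rational(-1, 1657))) = Add(Rational(7313, 8762), Rational(11171, 1657)) = Rational(109997943, 14518634) ≈ 7.5763)
Add(Mul(Function('U')(-150, 219), Pow(31803, -1)), Mul(a, Pow(2635, -1))) = Add(Mul(Add(2, Mul(-92, -150)), Pow(31803, -1)), Mul(Rational(109997943, 14518634), Pow(2635, -1))) = Add(Mul(Add(2, 13800), Rational(1, 31803)), Mul(Rational(109997943, 14518634), Rational(1, 2635))) = Add(Mul(13802, Rational(1, 31803)), Rational(109997943, 38256600590)) = Add(Rational(13802, 31803), Rational(109997943, 38256600590)) = Rational(531515865924409, 1216674668563770)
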